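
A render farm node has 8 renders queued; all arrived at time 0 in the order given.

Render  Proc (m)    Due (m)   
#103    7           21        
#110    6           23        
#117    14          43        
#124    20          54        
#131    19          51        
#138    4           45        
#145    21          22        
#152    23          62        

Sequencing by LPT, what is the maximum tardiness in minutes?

87

LPT (decreasing processing time): #152 #145 #124 #131 #117 #103 #110 #138.
#152: 0→23, due 62, tardiness 0
#145: 23→44, due 22, tardiness 22
#124: 44→64, due 54, tardiness 10
#131: 64→83, due 51, tardiness 32
#117: 83→97, due 43, tardiness 54
#103: 97→104, due 21, tardiness 83
#110: 104→110, due 23, tardiness 87
#138: 110→114, due 45, tardiness 69
Maximum = 87.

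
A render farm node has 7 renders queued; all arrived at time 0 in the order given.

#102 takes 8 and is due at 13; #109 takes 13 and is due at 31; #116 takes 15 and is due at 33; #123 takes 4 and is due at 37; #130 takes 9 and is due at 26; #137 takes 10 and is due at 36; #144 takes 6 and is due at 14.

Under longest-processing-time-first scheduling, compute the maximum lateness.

LPT (decreasing processing time): #116 #109 #137 #130 #102 #144 #123.
#116: 0→15, due 33, lateness -18
#109: 15→28, due 31, lateness -3
#137: 28→38, due 36, lateness 2
#130: 38→47, due 26, lateness 21
#102: 47→55, due 13, lateness 42
#144: 55→61, due 14, lateness 47
#123: 61→65, due 37, lateness 28
Maximum = 47.

47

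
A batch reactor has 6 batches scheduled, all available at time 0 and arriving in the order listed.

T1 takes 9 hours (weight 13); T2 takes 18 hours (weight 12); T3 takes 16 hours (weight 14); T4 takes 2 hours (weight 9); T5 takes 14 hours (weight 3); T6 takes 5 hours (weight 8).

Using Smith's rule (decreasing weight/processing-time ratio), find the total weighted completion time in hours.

1522

WSPT (decreasing weight/processing-time ratio): T4 T6 T1 T3 T2 T5.
T4: finishes 2, weight 9, w·C = 18
T6: finishes 7, weight 8, w·C = 56
T1: finishes 16, weight 13, w·C = 208
T3: finishes 32, weight 14, w·C = 448
T2: finishes 50, weight 12, w·C = 600
T5: finishes 64, weight 3, w·C = 192
Sum = 18+56+208+448+600+192 = 1522.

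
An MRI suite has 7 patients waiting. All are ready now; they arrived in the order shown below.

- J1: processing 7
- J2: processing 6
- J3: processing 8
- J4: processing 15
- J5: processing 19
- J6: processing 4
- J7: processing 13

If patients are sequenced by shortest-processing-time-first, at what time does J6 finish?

4

SPT (increasing processing time): J6 J2 J1 J3 J7 J4 J5.
J6: 0→4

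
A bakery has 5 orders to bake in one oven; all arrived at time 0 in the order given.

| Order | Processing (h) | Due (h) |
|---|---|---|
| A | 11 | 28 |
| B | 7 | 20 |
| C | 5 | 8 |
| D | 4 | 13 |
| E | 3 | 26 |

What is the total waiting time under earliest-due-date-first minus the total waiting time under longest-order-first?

EDD (increasing due date): C D B E A.
C: waits 0, runs 0→5
D: waits 5, runs 5→9
B: waits 9, runs 9→16
E: waits 16, runs 16→19
A: waits 19, runs 19→30
Sum = 0+5+9+16+19 = 49.
LPT (decreasing processing time): A B C D E.
A: waits 0, runs 0→11
B: waits 11, runs 11→18
C: waits 18, runs 18→23
D: waits 23, runs 23→27
E: waits 27, runs 27→30
Sum = 0+11+18+23+27 = 79.
Difference = 49 − 79 = -30.

-30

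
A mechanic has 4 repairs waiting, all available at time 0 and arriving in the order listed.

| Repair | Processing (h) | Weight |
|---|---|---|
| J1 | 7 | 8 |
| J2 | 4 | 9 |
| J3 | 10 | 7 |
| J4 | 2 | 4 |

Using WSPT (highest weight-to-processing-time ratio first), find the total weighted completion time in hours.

WSPT (decreasing weight/processing-time ratio): J2 J4 J1 J3.
J2: finishes 4, weight 9, w·C = 36
J4: finishes 6, weight 4, w·C = 24
J1: finishes 13, weight 8, w·C = 104
J3: finishes 23, weight 7, w·C = 161
Sum = 36+24+104+161 = 325.

325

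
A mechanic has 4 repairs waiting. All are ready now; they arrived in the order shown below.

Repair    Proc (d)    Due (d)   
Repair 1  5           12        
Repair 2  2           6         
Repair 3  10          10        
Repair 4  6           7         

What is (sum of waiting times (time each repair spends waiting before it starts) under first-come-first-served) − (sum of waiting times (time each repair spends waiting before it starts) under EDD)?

FIFO (arrival order): Repair 1 Repair 2 Repair 3 Repair 4.
Repair 1: waits 0, runs 0→5
Repair 2: waits 5, runs 5→7
Repair 3: waits 7, runs 7→17
Repair 4: waits 17, runs 17→23
Sum = 0+5+7+17 = 29.
EDD (increasing due date): Repair 2 Repair 4 Repair 3 Repair 1.
Repair 2: waits 0, runs 0→2
Repair 4: waits 2, runs 2→8
Repair 3: waits 8, runs 8→18
Repair 1: waits 18, runs 18→23
Sum = 0+2+8+18 = 28.
Difference = 29 − 28 = 1.

1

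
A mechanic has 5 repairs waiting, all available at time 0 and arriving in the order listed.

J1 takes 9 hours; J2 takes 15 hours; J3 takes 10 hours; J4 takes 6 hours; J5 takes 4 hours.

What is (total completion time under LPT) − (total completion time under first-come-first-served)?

7

LPT (decreasing processing time): J2 J3 J1 J4 J5.
J2: 0→15
J3: 15→25
J1: 25→34
J4: 34→40
J5: 40→44
Sum = 15+25+34+40+44 = 158.
FIFO (arrival order): J1 J2 J3 J4 J5.
J1: 0→9
J2: 9→24
J3: 24→34
J4: 34→40
J5: 40→44
Sum = 9+24+34+40+44 = 151.
Difference = 158 − 151 = 7.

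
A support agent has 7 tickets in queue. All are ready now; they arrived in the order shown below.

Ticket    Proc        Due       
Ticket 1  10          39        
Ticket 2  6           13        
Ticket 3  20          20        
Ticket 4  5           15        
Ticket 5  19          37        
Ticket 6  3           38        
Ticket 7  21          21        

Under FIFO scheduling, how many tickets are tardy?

6

FIFO (arrival order): Ticket 1 Ticket 2 Ticket 3 Ticket 4 Ticket 5 Ticket 6 Ticket 7.
Ticket 1: 0→10, due 39, tardiness 0
Ticket 2: 10→16, due 13, tardiness 3
Ticket 3: 16→36, due 20, tardiness 16
Ticket 4: 36→41, due 15, tardiness 26
Ticket 5: 41→60, due 37, tardiness 23
Ticket 6: 60→63, due 38, tardiness 25
Ticket 7: 63→84, due 21, tardiness 63
Late tickets: 6.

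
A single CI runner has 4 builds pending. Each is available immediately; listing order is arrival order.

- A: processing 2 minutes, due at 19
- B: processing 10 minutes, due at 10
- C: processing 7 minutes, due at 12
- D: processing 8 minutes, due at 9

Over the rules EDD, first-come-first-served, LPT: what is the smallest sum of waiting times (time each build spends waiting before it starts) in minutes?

EDD (increasing due date): D B C A.
D: waits 0, runs 0→8
B: waits 8, runs 8→18
C: waits 18, runs 18→25
A: waits 25, runs 25→27
Sum = 0+8+18+25 = 51.
FIFO (arrival order): A B C D.
A: waits 0, runs 0→2
B: waits 2, runs 2→12
C: waits 12, runs 12→19
D: waits 19, runs 19→27
Sum = 0+2+12+19 = 33.
LPT (decreasing processing time): B D C A.
B: waits 0, runs 0→10
D: waits 10, runs 10→18
C: waits 18, runs 18→25
A: waits 25, runs 25→27
Sum = 0+10+18+25 = 53.
EDD 51, FIFO 33, LPT 53 → minimum 33.

33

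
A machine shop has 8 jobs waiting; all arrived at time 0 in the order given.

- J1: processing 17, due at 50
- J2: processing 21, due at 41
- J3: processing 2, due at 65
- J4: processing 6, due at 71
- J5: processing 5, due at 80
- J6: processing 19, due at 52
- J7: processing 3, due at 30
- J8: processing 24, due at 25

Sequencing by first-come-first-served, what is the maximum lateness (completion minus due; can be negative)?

72

FIFO (arrival order): J1 J2 J3 J4 J5 J6 J7 J8.
J1: 0→17, due 50, lateness -33
J2: 17→38, due 41, lateness -3
J3: 38→40, due 65, lateness -25
J4: 40→46, due 71, lateness -25
J5: 46→51, due 80, lateness -29
J6: 51→70, due 52, lateness 18
J7: 70→73, due 30, lateness 43
J8: 73→97, due 25, lateness 72
Maximum = 72.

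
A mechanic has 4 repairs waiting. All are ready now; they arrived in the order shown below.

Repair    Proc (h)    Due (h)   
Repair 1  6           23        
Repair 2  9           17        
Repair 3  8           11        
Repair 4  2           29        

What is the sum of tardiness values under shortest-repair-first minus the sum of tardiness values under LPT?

7

SPT (increasing processing time): Repair 4 Repair 1 Repair 3 Repair 2.
Repair 4: 0→2, due 29, tardiness 0
Repair 1: 2→8, due 23, tardiness 0
Repair 3: 8→16, due 11, tardiness 5
Repair 2: 16→25, due 17, tardiness 8
Sum = 0+0+5+8 = 13.
LPT (decreasing processing time): Repair 2 Repair 3 Repair 1 Repair 4.
Repair 2: 0→9, due 17, tardiness 0
Repair 3: 9→17, due 11, tardiness 6
Repair 1: 17→23, due 23, tardiness 0
Repair 4: 23→25, due 29, tardiness 0
Sum = 0+6+0+0 = 6.
Difference = 13 − 6 = 7.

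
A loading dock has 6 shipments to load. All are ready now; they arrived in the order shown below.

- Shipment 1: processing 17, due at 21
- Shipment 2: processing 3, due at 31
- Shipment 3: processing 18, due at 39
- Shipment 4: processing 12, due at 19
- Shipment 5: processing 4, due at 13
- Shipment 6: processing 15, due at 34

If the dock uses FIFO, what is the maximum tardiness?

FIFO (arrival order): Shipment 1 Shipment 2 Shipment 3 Shipment 4 Shipment 5 Shipment 6.
Shipment 1: 0→17, due 21, tardiness 0
Shipment 2: 17→20, due 31, tardiness 0
Shipment 3: 20→38, due 39, tardiness 0
Shipment 4: 38→50, due 19, tardiness 31
Shipment 5: 50→54, due 13, tardiness 41
Shipment 6: 54→69, due 34, tardiness 35
Maximum = 41.

41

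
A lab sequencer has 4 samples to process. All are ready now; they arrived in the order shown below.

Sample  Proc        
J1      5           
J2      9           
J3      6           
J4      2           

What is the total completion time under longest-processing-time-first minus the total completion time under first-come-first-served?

5

LPT (decreasing processing time): J2 J3 J1 J4.
J2: 0→9
J3: 9→15
J1: 15→20
J4: 20→22
Sum = 9+15+20+22 = 66.
FIFO (arrival order): J1 J2 J3 J4.
J1: 0→5
J2: 5→14
J3: 14→20
J4: 20→22
Sum = 5+14+20+22 = 61.
Difference = 66 − 61 = 5.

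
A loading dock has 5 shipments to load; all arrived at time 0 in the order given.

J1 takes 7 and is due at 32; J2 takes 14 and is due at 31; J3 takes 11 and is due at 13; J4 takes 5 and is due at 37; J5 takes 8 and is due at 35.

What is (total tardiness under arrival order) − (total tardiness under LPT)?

1

FIFO (arrival order): J1 J2 J3 J4 J5.
J1: 0→7, due 32, tardiness 0
J2: 7→21, due 31, tardiness 0
J3: 21→32, due 13, tardiness 19
J4: 32→37, due 37, tardiness 0
J5: 37→45, due 35, tardiness 10
Sum = 0+0+19+0+10 = 29.
LPT (decreasing processing time): J2 J3 J5 J1 J4.
J2: 0→14, due 31, tardiness 0
J3: 14→25, due 13, tardiness 12
J5: 25→33, due 35, tardiness 0
J1: 33→40, due 32, tardiness 8
J4: 40→45, due 37, tardiness 8
Sum = 0+12+0+8+8 = 28.
Difference = 29 − 28 = 1.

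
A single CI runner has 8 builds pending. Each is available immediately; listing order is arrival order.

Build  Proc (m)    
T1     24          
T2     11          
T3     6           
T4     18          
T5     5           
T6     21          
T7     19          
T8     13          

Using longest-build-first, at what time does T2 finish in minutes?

LPT (decreasing processing time): T1 T6 T7 T4 T8 T2 T3 T5.
T1: 0→24
T6: 24→45
T7: 45→64
T4: 64→82
T8: 82→95
T2: 95→106

106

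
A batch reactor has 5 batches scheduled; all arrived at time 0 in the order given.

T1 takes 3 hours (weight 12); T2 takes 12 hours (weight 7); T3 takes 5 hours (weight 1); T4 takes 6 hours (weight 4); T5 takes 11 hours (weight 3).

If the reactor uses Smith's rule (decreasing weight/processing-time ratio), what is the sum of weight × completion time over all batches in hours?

352

WSPT (decreasing weight/processing-time ratio): T1 T4 T2 T5 T3.
T1: finishes 3, weight 12, w·C = 36
T4: finishes 9, weight 4, w·C = 36
T2: finishes 21, weight 7, w·C = 147
T5: finishes 32, weight 3, w·C = 96
T3: finishes 37, weight 1, w·C = 37
Sum = 36+36+147+96+37 = 352.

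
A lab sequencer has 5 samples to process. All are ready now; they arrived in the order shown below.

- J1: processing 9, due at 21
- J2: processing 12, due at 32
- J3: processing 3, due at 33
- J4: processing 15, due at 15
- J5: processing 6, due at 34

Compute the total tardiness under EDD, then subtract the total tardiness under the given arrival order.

-11

EDD (increasing due date): J4 J1 J2 J3 J5.
J4: 0→15, due 15, tardiness 0
J1: 15→24, due 21, tardiness 3
J2: 24→36, due 32, tardiness 4
J3: 36→39, due 33, tardiness 6
J5: 39→45, due 34, tardiness 11
Sum = 0+3+4+6+11 = 24.
FIFO (arrival order): J1 J2 J3 J4 J5.
J1: 0→9, due 21, tardiness 0
J2: 9→21, due 32, tardiness 0
J3: 21→24, due 33, tardiness 0
J4: 24→39, due 15, tardiness 24
J5: 39→45, due 34, tardiness 11
Sum = 0+0+0+24+11 = 35.
Difference = 24 − 35 = -11.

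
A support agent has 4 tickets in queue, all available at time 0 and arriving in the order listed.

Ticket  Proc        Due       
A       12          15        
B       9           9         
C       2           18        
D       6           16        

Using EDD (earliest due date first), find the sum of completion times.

EDD (increasing due date): B A D C.
B: 0→9
A: 9→21
D: 21→27
C: 27→29
Sum = 9+21+27+29 = 86.

86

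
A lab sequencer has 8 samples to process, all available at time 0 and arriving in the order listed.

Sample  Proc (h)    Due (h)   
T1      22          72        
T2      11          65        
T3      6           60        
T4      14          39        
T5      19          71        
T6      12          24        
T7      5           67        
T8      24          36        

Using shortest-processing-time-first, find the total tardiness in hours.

SPT (increasing processing time): T7 T3 T2 T6 T4 T5 T1 T8.
T7: 0→5, due 67, tardiness 0
T3: 5→11, due 60, tardiness 0
T2: 11→22, due 65, tardiness 0
T6: 22→34, due 24, tardiness 10
T4: 34→48, due 39, tardiness 9
T5: 48→67, due 71, tardiness 0
T1: 67→89, due 72, tardiness 17
T8: 89→113, due 36, tardiness 77
Sum = 0+0+0+10+9+0+17+77 = 113.

113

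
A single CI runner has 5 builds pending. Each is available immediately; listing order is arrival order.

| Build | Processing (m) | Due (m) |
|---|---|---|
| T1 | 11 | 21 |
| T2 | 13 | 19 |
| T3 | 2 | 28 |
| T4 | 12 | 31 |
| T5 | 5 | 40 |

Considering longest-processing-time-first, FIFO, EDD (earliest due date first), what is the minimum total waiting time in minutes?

99

LPT (decreasing processing time): T2 T4 T1 T5 T3.
T2: waits 0, runs 0→13
T4: waits 13, runs 13→25
T1: waits 25, runs 25→36
T5: waits 36, runs 36→41
T3: waits 41, runs 41→43
Sum = 0+13+25+36+41 = 115.
FIFO (arrival order): T1 T2 T3 T4 T5.
T1: waits 0, runs 0→11
T2: waits 11, runs 11→24
T3: waits 24, runs 24→26
T4: waits 26, runs 26→38
T5: waits 38, runs 38→43
Sum = 0+11+24+26+38 = 99.
EDD (increasing due date): T2 T1 T3 T4 T5.
T2: waits 0, runs 0→13
T1: waits 13, runs 13→24
T3: waits 24, runs 24→26
T4: waits 26, runs 26→38
T5: waits 38, runs 38→43
Sum = 0+13+24+26+38 = 101.
LPT 115, FIFO 99, EDD 101 → minimum 99.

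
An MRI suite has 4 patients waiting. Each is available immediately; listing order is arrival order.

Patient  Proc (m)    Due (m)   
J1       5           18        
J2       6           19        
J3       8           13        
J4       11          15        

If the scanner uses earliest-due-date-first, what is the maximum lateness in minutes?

EDD (increasing due date): J3 J4 J1 J2.
J3: 0→8, due 13, lateness -5
J4: 8→19, due 15, lateness 4
J1: 19→24, due 18, lateness 6
J2: 24→30, due 19, lateness 11
Maximum = 11.

11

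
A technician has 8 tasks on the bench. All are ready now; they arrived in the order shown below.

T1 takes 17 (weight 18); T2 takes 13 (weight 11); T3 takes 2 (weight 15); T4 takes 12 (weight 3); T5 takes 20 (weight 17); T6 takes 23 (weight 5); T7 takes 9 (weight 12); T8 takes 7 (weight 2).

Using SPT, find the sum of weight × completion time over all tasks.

3782

SPT (increasing processing time): T3 T8 T7 T4 T2 T1 T5 T6.
T3: finishes 2, weight 15, w·C = 30
T8: finishes 9, weight 2, w·C = 18
T7: finishes 18, weight 12, w·C = 216
T4: finishes 30, weight 3, w·C = 90
T2: finishes 43, weight 11, w·C = 473
T1: finishes 60, weight 18, w·C = 1080
T5: finishes 80, weight 17, w·C = 1360
T6: finishes 103, weight 5, w·C = 515
Sum = 30+18+216+90+473+1080+1360+515 = 3782.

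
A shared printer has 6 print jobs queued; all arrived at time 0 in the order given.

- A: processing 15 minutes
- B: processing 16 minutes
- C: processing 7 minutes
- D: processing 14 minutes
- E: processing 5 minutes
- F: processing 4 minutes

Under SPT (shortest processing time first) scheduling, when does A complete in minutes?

45

SPT (increasing processing time): F E C D A B.
F: 0→4
E: 4→9
C: 9→16
D: 16→30
A: 30→45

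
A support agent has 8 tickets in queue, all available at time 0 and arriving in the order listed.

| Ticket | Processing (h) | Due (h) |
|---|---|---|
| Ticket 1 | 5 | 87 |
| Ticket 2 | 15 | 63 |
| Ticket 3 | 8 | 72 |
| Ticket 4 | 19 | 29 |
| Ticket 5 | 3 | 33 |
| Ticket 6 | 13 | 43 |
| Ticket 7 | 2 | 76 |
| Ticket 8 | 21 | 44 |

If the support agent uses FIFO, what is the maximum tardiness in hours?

FIFO (arrival order): Ticket 1 Ticket 2 Ticket 3 Ticket 4 Ticket 5 Ticket 6 Ticket 7 Ticket 8.
Ticket 1: 0→5, due 87, tardiness 0
Ticket 2: 5→20, due 63, tardiness 0
Ticket 3: 20→28, due 72, tardiness 0
Ticket 4: 28→47, due 29, tardiness 18
Ticket 5: 47→50, due 33, tardiness 17
Ticket 6: 50→63, due 43, tardiness 20
Ticket 7: 63→65, due 76, tardiness 0
Ticket 8: 65→86, due 44, tardiness 42
Maximum = 42.

42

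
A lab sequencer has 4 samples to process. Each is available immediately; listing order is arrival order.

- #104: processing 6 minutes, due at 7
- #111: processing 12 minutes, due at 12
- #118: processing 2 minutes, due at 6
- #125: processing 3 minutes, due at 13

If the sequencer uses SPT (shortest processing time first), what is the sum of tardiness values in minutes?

15

SPT (increasing processing time): #118 #125 #104 #111.
#118: 0→2, due 6, tardiness 0
#125: 2→5, due 13, tardiness 0
#104: 5→11, due 7, tardiness 4
#111: 11→23, due 12, tardiness 11
Sum = 0+0+4+11 = 15.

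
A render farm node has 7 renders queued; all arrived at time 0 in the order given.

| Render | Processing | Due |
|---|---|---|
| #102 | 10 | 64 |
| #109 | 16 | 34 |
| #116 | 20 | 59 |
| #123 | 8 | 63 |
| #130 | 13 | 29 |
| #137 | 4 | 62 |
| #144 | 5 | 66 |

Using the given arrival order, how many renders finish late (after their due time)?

FIFO (arrival order): #102 #109 #116 #123 #130 #137 #144.
#102: 0→10, due 64, tardiness 0
#109: 10→26, due 34, tardiness 0
#116: 26→46, due 59, tardiness 0
#123: 46→54, due 63, tardiness 0
#130: 54→67, due 29, tardiness 38
#137: 67→71, due 62, tardiness 9
#144: 71→76, due 66, tardiness 10
Late renders: 3.

3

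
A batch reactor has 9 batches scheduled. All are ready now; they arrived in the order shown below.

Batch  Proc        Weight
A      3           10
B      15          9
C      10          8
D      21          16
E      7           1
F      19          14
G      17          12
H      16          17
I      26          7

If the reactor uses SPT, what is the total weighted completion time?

6082

SPT (increasing processing time): A E C B H G F D I.
A: finishes 3, weight 10, w·C = 30
E: finishes 10, weight 1, w·C = 10
C: finishes 20, weight 8, w·C = 160
B: finishes 35, weight 9, w·C = 315
H: finishes 51, weight 17, w·C = 867
G: finishes 68, weight 12, w·C = 816
F: finishes 87, weight 14, w·C = 1218
D: finishes 108, weight 16, w·C = 1728
I: finishes 134, weight 7, w·C = 938
Sum = 30+10+160+315+867+816+1218+1728+938 = 6082.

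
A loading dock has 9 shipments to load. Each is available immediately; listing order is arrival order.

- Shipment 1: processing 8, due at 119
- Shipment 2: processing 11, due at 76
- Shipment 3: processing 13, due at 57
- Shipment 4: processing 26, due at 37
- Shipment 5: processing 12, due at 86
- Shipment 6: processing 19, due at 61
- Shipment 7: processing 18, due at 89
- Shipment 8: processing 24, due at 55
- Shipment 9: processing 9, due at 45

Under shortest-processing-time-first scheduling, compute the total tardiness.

SPT (increasing processing time): Shipment 1 Shipment 9 Shipment 2 Shipment 5 Shipment 3 Shipment 7 Shipment 6 Shipment 8 Shipment 4.
Shipment 1: 0→8, due 119, tardiness 0
Shipment 9: 8→17, due 45, tardiness 0
Shipment 2: 17→28, due 76, tardiness 0
Shipment 5: 28→40, due 86, tardiness 0
Shipment 3: 40→53, due 57, tardiness 0
Shipment 7: 53→71, due 89, tardiness 0
Shipment 6: 71→90, due 61, tardiness 29
Shipment 8: 90→114, due 55, tardiness 59
Shipment 4: 114→140, due 37, tardiness 103
Sum = 0+0+0+0+0+0+29+59+103 = 191.

191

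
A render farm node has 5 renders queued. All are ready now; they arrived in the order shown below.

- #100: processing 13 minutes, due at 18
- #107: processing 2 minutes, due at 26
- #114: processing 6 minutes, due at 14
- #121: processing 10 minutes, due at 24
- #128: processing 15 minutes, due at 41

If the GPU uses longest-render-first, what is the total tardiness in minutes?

LPT (decreasing processing time): #128 #100 #121 #114 #107.
#128: 0→15, due 41, tardiness 0
#100: 15→28, due 18, tardiness 10
#121: 28→38, due 24, tardiness 14
#114: 38→44, due 14, tardiness 30
#107: 44→46, due 26, tardiness 20
Sum = 0+10+14+30+20 = 74.

74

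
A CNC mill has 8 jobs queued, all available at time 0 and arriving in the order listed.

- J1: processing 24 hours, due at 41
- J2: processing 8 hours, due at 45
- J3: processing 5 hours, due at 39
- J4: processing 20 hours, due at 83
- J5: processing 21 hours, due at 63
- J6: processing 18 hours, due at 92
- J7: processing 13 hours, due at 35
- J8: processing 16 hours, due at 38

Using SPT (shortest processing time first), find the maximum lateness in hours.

84

SPT (increasing processing time): J3 J2 J7 J8 J6 J4 J5 J1.
J3: 0→5, due 39, lateness -34
J2: 5→13, due 45, lateness -32
J7: 13→26, due 35, lateness -9
J8: 26→42, due 38, lateness 4
J6: 42→60, due 92, lateness -32
J4: 60→80, due 83, lateness -3
J5: 80→101, due 63, lateness 38
J1: 101→125, due 41, lateness 84
Maximum = 84.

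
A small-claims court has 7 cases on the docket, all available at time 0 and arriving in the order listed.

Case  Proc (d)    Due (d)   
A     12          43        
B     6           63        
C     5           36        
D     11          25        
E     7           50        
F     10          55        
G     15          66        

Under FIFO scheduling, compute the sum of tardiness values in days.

FIFO (arrival order): A B C D E F G.
A: 0→12, due 43, tardiness 0
B: 12→18, due 63, tardiness 0
C: 18→23, due 36, tardiness 0
D: 23→34, due 25, tardiness 9
E: 34→41, due 50, tardiness 0
F: 41→51, due 55, tardiness 0
G: 51→66, due 66, tardiness 0
Sum = 0+0+0+9+0+0+0 = 9.

9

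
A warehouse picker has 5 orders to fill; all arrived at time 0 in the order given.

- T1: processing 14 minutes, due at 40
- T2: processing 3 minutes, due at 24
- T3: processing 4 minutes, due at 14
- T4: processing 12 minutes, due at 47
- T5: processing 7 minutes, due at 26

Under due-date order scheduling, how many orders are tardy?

EDD (increasing due date): T3 T2 T5 T1 T4.
T3: 0→4, due 14, tardiness 0
T2: 4→7, due 24, tardiness 0
T5: 7→14, due 26, tardiness 0
T1: 14→28, due 40, tardiness 0
T4: 28→40, due 47, tardiness 0
Late orders: 0.

0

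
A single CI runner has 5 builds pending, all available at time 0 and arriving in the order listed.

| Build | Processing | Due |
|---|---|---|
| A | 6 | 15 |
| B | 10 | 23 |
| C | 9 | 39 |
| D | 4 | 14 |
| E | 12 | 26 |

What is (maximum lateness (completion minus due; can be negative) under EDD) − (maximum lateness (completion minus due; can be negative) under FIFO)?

-9

EDD (increasing due date): D A B E C.
D: 0→4, due 14, lateness -10
A: 4→10, due 15, lateness -5
B: 10→20, due 23, lateness -3
E: 20→32, due 26, lateness 6
C: 32→41, due 39, lateness 2
Maximum = 6.
FIFO (arrival order): A B C D E.
A: 0→6, due 15, lateness -9
B: 6→16, due 23, lateness -7
C: 16→25, due 39, lateness -14
D: 25→29, due 14, lateness 15
E: 29→41, due 26, lateness 15
Maximum = 15.
Difference = 6 − 15 = -9.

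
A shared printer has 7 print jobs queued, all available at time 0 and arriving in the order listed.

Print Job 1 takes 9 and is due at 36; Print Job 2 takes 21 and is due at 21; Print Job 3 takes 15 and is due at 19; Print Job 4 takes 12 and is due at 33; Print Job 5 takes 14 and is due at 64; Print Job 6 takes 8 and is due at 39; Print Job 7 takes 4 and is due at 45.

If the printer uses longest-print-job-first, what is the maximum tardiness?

40

LPT (decreasing processing time): Print Job 2 Print Job 3 Print Job 5 Print Job 4 Print Job 1 Print Job 6 Print Job 7.
Print Job 2: 0→21, due 21, tardiness 0
Print Job 3: 21→36, due 19, tardiness 17
Print Job 5: 36→50, due 64, tardiness 0
Print Job 4: 50→62, due 33, tardiness 29
Print Job 1: 62→71, due 36, tardiness 35
Print Job 6: 71→79, due 39, tardiness 40
Print Job 7: 79→83, due 45, tardiness 38
Maximum = 40.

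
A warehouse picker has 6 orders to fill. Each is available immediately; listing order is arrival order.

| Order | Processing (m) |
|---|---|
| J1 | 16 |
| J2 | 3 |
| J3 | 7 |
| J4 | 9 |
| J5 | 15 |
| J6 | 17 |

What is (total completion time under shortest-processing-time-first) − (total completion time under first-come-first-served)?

SPT (increasing processing time): J2 J3 J4 J5 J1 J6.
J2: 0→3
J3: 3→10
J4: 10→19
J5: 19→34
J1: 34→50
J6: 50→67
Sum = 3+10+19+34+50+67 = 183.
FIFO (arrival order): J1 J2 J3 J4 J5 J6.
J1: 0→16
J2: 16→19
J3: 19→26
J4: 26→35
J5: 35→50
J6: 50→67
Sum = 16+19+26+35+50+67 = 213.
Difference = 183 − 213 = -30.

-30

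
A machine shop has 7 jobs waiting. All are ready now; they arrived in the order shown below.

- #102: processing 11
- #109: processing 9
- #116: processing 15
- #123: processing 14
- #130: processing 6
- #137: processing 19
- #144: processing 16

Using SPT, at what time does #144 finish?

SPT (increasing processing time): #130 #109 #102 #123 #116 #144 #137.
#130: 0→6
#109: 6→15
#102: 15→26
#123: 26→40
#116: 40→55
#144: 55→71

71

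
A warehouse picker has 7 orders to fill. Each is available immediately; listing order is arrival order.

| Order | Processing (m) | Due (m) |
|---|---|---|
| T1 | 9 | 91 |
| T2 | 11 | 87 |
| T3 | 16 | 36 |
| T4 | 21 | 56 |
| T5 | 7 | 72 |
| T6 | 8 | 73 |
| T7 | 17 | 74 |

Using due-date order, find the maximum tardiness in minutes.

0

EDD (increasing due date): T3 T4 T5 T6 T7 T2 T1.
T3: 0→16, due 36, tardiness 0
T4: 16→37, due 56, tardiness 0
T5: 37→44, due 72, tardiness 0
T6: 44→52, due 73, tardiness 0
T7: 52→69, due 74, tardiness 0
T2: 69→80, due 87, tardiness 0
T1: 80→89, due 91, tardiness 0
Maximum = 0.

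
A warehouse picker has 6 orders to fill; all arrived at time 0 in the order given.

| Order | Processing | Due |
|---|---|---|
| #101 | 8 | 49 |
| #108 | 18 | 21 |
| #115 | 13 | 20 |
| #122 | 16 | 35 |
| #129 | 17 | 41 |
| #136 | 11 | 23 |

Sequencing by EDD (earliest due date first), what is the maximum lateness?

EDD (increasing due date): #115 #108 #136 #122 #129 #101.
#115: 0→13, due 20, lateness -7
#108: 13→31, due 21, lateness 10
#136: 31→42, due 23, lateness 19
#122: 42→58, due 35, lateness 23
#129: 58→75, due 41, lateness 34
#101: 75→83, due 49, lateness 34
Maximum = 34.

34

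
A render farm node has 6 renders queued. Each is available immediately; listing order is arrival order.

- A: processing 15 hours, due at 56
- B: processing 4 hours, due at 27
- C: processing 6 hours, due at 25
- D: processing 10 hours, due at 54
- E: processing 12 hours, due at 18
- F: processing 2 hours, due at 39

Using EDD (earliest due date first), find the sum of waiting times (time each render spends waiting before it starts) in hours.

110

EDD (increasing due date): E C B F D A.
E: waits 0, runs 0→12
C: waits 12, runs 12→18
B: waits 18, runs 18→22
F: waits 22, runs 22→24
D: waits 24, runs 24→34
A: waits 34, runs 34→49
Sum = 0+12+18+22+24+34 = 110.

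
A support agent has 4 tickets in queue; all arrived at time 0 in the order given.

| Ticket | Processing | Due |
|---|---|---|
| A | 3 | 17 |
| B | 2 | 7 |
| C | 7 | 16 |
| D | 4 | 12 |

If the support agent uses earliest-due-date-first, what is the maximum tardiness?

0

EDD (increasing due date): B D C A.
B: 0→2, due 7, tardiness 0
D: 2→6, due 12, tardiness 0
C: 6→13, due 16, tardiness 0
A: 13→16, due 17, tardiness 0
Maximum = 0.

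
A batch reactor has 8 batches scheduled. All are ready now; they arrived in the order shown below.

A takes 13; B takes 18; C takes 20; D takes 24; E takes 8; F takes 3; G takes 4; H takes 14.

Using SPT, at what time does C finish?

80

SPT (increasing processing time): F G E A H B C D.
F: 0→3
G: 3→7
E: 7→15
A: 15→28
H: 28→42
B: 42→60
C: 60→80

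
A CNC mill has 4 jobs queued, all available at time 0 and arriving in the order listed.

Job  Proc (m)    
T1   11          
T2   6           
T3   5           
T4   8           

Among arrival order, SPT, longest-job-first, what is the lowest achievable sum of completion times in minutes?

FIFO (arrival order): T1 T2 T3 T4.
T1: 0→11
T2: 11→17
T3: 17→22
T4: 22→30
Sum = 11+17+22+30 = 80.
SPT (increasing processing time): T3 T2 T4 T1.
T3: 0→5
T2: 5→11
T4: 11→19
T1: 19→30
Sum = 5+11+19+30 = 65.
LPT (decreasing processing time): T1 T4 T2 T3.
T1: 0→11
T4: 11→19
T2: 19→25
T3: 25→30
Sum = 11+19+25+30 = 85.
FIFO 80, SPT 65, LPT 85 → minimum 65.

65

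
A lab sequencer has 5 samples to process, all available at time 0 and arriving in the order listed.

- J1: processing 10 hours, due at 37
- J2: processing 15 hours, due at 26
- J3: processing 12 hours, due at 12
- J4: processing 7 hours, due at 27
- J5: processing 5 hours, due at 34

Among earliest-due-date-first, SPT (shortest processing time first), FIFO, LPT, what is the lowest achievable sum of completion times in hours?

122

EDD (increasing due date): J3 J2 J4 J5 J1.
J3: 0→12
J2: 12→27
J4: 27→34
J5: 34→39
J1: 39→49
Sum = 12+27+34+39+49 = 161.
SPT (increasing processing time): J5 J4 J1 J3 J2.
J5: 0→5
J4: 5→12
J1: 12→22
J3: 22→34
J2: 34→49
Sum = 5+12+22+34+49 = 122.
FIFO (arrival order): J1 J2 J3 J4 J5.
J1: 0→10
J2: 10→25
J3: 25→37
J4: 37→44
J5: 44→49
Sum = 10+25+37+44+49 = 165.
LPT (decreasing processing time): J2 J3 J1 J4 J5.
J2: 0→15
J3: 15→27
J1: 27→37
J4: 37→44
J5: 44→49
Sum = 15+27+37+44+49 = 172.
EDD 161, SPT 122, FIFO 165, LPT 172 → minimum 122.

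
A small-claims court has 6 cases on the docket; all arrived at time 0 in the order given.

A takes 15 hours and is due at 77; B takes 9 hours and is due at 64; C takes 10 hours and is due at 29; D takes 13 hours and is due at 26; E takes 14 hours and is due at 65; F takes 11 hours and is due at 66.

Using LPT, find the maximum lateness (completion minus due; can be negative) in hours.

LPT (decreasing processing time): A E D F C B.
A: 0→15, due 77, lateness -62
E: 15→29, due 65, lateness -36
D: 29→42, due 26, lateness 16
F: 42→53, due 66, lateness -13
C: 53→63, due 29, lateness 34
B: 63→72, due 64, lateness 8
Maximum = 34.

34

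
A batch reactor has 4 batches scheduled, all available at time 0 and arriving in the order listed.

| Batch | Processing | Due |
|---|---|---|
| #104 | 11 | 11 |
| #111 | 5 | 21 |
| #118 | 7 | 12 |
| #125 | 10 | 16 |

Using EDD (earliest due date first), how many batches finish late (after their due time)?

EDD (increasing due date): #104 #118 #125 #111.
#104: 0→11, due 11, tardiness 0
#118: 11→18, due 12, tardiness 6
#125: 18→28, due 16, tardiness 12
#111: 28→33, due 21, tardiness 12
Late batches: 3.

3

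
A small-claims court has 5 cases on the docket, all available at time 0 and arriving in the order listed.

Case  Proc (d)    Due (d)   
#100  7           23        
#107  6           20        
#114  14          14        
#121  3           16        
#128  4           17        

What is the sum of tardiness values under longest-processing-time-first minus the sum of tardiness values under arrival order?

LPT (decreasing processing time): #114 #100 #107 #128 #121.
#114: 0→14, due 14, tardiness 0
#100: 14→21, due 23, tardiness 0
#107: 21→27, due 20, tardiness 7
#128: 27→31, due 17, tardiness 14
#121: 31→34, due 16, tardiness 18
Sum = 0+0+7+14+18 = 39.
FIFO (arrival order): #100 #107 #114 #121 #128.
#100: 0→7, due 23, tardiness 0
#107: 7→13, due 20, tardiness 0
#114: 13→27, due 14, tardiness 13
#121: 27→30, due 16, tardiness 14
#128: 30→34, due 17, tardiness 17
Sum = 0+0+13+14+17 = 44.
Difference = 39 − 44 = -5.

-5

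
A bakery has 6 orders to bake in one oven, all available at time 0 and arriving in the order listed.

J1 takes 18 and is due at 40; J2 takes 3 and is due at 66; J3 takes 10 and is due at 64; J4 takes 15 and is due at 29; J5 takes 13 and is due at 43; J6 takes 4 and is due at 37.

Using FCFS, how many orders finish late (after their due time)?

3

FIFO (arrival order): J1 J2 J3 J4 J5 J6.
J1: 0→18, due 40, tardiness 0
J2: 18→21, due 66, tardiness 0
J3: 21→31, due 64, tardiness 0
J4: 31→46, due 29, tardiness 17
J5: 46→59, due 43, tardiness 16
J6: 59→63, due 37, tardiness 26
Late orders: 3.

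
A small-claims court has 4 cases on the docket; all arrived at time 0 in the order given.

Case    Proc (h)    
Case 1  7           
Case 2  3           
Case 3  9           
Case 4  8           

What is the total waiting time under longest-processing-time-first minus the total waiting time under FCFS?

14

LPT (decreasing processing time): Case 3 Case 4 Case 1 Case 2.
Case 3: waits 0, runs 0→9
Case 4: waits 9, runs 9→17
Case 1: waits 17, runs 17→24
Case 2: waits 24, runs 24→27
Sum = 0+9+17+24 = 50.
FIFO (arrival order): Case 1 Case 2 Case 3 Case 4.
Case 1: waits 0, runs 0→7
Case 2: waits 7, runs 7→10
Case 3: waits 10, runs 10→19
Case 4: waits 19, runs 19→27
Sum = 0+7+10+19 = 36.
Difference = 50 − 36 = 14.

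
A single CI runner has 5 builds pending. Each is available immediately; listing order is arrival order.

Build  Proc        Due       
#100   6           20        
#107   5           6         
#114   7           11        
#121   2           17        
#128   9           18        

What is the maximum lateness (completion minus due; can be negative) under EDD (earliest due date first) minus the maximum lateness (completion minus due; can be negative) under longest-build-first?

-12

EDD (increasing due date): #107 #114 #121 #128 #100.
#107: 0→5, due 6, lateness -1
#114: 5→12, due 11, lateness 1
#121: 12→14, due 17, lateness -3
#128: 14→23, due 18, lateness 5
#100: 23→29, due 20, lateness 9
Maximum = 9.
LPT (decreasing processing time): #128 #114 #100 #107 #121.
#128: 0→9, due 18, lateness -9
#114: 9→16, due 11, lateness 5
#100: 16→22, due 20, lateness 2
#107: 22→27, due 6, lateness 21
#121: 27→29, due 17, lateness 12
Maximum = 21.
Difference = 9 − 21 = -12.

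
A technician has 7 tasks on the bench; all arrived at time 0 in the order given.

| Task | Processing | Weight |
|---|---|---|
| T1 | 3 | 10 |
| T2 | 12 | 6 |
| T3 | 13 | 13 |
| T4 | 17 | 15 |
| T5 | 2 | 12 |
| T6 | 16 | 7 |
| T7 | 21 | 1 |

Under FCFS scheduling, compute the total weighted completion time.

2248

FIFO (arrival order): T1 T2 T3 T4 T5 T6 T7.
T1: finishes 3, weight 10, w·C = 30
T2: finishes 15, weight 6, w·C = 90
T3: finishes 28, weight 13, w·C = 364
T4: finishes 45, weight 15, w·C = 675
T5: finishes 47, weight 12, w·C = 564
T6: finishes 63, weight 7, w·C = 441
T7: finishes 84, weight 1, w·C = 84
Sum = 30+90+364+675+564+441+84 = 2248.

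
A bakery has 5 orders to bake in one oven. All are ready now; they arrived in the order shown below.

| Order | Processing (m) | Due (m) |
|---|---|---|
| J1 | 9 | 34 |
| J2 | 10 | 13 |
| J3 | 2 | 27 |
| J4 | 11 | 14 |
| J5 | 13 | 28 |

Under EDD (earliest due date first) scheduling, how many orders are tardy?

3

EDD (increasing due date): J2 J4 J3 J5 J1.
J2: 0→10, due 13, tardiness 0
J4: 10→21, due 14, tardiness 7
J3: 21→23, due 27, tardiness 0
J5: 23→36, due 28, tardiness 8
J1: 36→45, due 34, tardiness 11
Late orders: 3.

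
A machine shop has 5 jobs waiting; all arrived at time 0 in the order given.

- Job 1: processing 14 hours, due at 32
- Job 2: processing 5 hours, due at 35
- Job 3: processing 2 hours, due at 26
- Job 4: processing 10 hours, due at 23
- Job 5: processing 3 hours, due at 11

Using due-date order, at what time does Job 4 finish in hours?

13

EDD (increasing due date): Job 5 Job 4 Job 3 Job 1 Job 2.
Job 5: 0→3
Job 4: 3→13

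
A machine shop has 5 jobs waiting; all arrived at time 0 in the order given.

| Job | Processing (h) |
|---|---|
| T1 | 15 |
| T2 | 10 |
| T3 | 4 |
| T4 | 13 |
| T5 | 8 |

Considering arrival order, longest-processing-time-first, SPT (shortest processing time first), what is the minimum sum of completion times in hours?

123

FIFO (arrival order): T1 T2 T3 T4 T5.
T1: 0→15
T2: 15→25
T3: 25→29
T4: 29→42
T5: 42→50
Sum = 15+25+29+42+50 = 161.
LPT (decreasing processing time): T1 T4 T2 T5 T3.
T1: 0→15
T4: 15→28
T2: 28→38
T5: 38→46
T3: 46→50
Sum = 15+28+38+46+50 = 177.
SPT (increasing processing time): T3 T5 T2 T4 T1.
T3: 0→4
T5: 4→12
T2: 12→22
T4: 22→35
T1: 35→50
Sum = 4+12+22+35+50 = 123.
FIFO 161, LPT 177, SPT 123 → minimum 123.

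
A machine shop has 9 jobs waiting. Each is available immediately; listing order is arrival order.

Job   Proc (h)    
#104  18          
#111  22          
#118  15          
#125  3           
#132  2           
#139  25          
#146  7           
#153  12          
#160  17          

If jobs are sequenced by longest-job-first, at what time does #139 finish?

25

LPT (decreasing processing time): #139 #111 #104 #160 #118 #153 #146 #125 #132.
#139: 0→25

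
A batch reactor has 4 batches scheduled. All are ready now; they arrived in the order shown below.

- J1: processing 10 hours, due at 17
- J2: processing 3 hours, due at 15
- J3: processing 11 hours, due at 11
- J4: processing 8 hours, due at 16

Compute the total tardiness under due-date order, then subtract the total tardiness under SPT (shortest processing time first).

EDD (increasing due date): J3 J2 J4 J1.
J3: 0→11, due 11, tardiness 0
J2: 11→14, due 15, tardiness 0
J4: 14→22, due 16, tardiness 6
J1: 22→32, due 17, tardiness 15
Sum = 0+0+6+15 = 21.
SPT (increasing processing time): J2 J4 J1 J3.
J2: 0→3, due 15, tardiness 0
J4: 3→11, due 16, tardiness 0
J1: 11→21, due 17, tardiness 4
J3: 21→32, due 11, tardiness 21
Sum = 0+0+4+21 = 25.
Difference = 21 − 25 = -4.

-4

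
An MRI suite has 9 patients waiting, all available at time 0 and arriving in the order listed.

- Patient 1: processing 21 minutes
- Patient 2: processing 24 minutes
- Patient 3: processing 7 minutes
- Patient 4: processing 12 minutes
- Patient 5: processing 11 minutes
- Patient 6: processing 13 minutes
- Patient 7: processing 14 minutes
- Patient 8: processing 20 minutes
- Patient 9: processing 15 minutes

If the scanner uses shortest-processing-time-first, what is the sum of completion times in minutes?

569

SPT (increasing processing time): Patient 3 Patient 5 Patient 4 Patient 6 Patient 7 Patient 9 Patient 8 Patient 1 Patient 2.
Patient 3: 0→7
Patient 5: 7→18
Patient 4: 18→30
Patient 6: 30→43
Patient 7: 43→57
Patient 9: 57→72
Patient 8: 72→92
Patient 1: 92→113
Patient 2: 113→137
Sum = 7+18+30+43+57+72+92+113+137 = 569.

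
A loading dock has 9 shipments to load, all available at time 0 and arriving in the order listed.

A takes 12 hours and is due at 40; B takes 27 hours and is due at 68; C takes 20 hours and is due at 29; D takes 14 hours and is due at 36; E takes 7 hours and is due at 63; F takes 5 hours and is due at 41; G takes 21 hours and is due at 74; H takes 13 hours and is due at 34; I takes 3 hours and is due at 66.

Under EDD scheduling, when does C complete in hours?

EDD (increasing due date): C H D A F E I B G.
C: 0→20

20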